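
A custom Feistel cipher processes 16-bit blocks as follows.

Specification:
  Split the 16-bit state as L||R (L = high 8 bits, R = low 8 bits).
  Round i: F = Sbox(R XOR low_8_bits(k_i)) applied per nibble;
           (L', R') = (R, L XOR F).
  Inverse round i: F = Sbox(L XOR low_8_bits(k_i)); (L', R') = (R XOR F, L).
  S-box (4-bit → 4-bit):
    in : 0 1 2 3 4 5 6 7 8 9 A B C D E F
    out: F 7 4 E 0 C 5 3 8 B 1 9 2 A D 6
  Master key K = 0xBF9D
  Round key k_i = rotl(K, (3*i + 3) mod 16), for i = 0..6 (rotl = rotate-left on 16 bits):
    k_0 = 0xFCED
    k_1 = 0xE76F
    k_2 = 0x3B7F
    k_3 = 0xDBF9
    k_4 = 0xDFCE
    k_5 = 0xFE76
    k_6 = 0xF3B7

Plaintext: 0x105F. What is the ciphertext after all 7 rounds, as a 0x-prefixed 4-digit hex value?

s_0 = plaintext = 0x105F
s_1 = Round(s_0, k_0) = 0x5F84
s_2 = Round(s_1, k_1) = 0x8486
s_3 = Round(s_2, k_2) = 0x86EF
s_4 = Round(s_3, k_3) = 0xEFF3
s_5 = Round(s_4, k_4) = 0xF305
s_6 = Round(s_5, k_5) = 0x05CD
s_7 = Round(s_6, k_6) = 0xCD34

0xCD34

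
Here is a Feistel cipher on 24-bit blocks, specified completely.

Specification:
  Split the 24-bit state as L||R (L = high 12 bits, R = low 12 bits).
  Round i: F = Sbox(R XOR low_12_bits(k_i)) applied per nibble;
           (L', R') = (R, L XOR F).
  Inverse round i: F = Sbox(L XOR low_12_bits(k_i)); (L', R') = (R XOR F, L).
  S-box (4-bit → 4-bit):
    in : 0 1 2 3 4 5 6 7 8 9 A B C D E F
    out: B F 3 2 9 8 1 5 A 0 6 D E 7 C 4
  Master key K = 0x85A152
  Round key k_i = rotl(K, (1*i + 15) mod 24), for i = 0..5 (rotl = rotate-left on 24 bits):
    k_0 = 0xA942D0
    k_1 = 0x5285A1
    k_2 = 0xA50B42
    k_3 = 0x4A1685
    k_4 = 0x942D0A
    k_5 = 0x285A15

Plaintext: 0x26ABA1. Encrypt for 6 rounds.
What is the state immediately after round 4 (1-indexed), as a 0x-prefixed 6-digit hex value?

0xAF30F9

s_0 = plaintext = 0x26ABA1
s_1 = Round(s_0, k_0) = 0xBA1235
s_2 = Round(s_1, k_1) = 0x235EA8
s_3 = Round(s_2, k_2) = 0xEA8AF3
s_4 = Round(s_3, k_3) = 0xAF30F9
s_5 = Round(s_4, k_4) = 0x0F9DB1
s_6 = Round(s_5, k_5) = 0xDB1590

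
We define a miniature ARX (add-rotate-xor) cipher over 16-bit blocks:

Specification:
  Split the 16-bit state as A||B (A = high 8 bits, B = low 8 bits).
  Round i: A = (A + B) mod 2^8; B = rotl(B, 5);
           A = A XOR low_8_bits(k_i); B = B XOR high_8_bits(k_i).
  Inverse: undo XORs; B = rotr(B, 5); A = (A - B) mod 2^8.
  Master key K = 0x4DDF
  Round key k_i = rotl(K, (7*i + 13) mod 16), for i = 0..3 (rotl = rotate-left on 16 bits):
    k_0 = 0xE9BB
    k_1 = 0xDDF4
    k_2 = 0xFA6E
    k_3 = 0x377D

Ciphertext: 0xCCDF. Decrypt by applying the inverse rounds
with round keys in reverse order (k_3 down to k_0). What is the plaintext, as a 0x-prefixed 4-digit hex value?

0x9643

s_0 = ciphertext = 0xCCDF
s_1 = InvRound(s_0, k_3) = 0x6A47
s_2 = InvRound(s_1, k_2) = 0x17ED
s_3 = InvRound(s_2, k_1) = 0x6281
s_4 = InvRound(s_3, k_0) = 0x9643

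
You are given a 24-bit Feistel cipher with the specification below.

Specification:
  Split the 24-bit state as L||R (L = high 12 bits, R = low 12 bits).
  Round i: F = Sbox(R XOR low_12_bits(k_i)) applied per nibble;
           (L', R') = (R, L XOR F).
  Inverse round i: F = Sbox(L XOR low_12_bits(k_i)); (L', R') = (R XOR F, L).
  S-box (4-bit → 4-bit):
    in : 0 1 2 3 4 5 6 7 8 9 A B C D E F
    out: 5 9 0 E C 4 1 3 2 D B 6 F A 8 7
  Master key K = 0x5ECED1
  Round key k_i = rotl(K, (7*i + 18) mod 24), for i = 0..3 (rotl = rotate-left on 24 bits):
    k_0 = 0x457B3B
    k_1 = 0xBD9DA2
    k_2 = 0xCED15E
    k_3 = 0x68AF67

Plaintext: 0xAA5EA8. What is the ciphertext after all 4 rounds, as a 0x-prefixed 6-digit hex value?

s_0 = plaintext = 0xAA5EA8
s_1 = Round(s_0, k_0) = 0xEA8E7B
s_2 = Round(s_1, k_1) = 0xE7B005
s_3 = Round(s_2, k_2) = 0x00573D
s_4 = Round(s_3, k_3) = 0x73D24E

0x73D24E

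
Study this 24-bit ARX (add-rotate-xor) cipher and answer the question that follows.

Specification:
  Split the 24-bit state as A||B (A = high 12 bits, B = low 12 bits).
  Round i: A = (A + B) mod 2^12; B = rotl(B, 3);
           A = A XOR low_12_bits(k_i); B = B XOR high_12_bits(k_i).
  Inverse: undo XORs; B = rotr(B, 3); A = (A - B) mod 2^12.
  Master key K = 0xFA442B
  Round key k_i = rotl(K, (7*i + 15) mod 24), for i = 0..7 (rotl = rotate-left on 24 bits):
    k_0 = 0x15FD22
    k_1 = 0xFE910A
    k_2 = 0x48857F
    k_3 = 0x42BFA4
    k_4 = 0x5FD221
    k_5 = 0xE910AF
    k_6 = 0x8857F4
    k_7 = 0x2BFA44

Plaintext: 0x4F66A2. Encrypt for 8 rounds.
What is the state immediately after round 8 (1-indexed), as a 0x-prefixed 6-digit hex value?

0x35AAC9

s_0 = plaintext = 0x4F66A2
s_1 = Round(s_0, k_0) = 0x6BA44C
s_2 = Round(s_1, k_1) = 0xA0CD8B
s_3 = Round(s_2, k_2) = 0x2E88D6
s_4 = Round(s_3, k_3) = 0x41A29F
s_5 = Round(s_4, k_4) = 0x498104
s_6 = Round(s_5, k_5) = 0x5336B1
s_7 = Round(s_6, k_6) = 0xC10D0E
s_8 = Round(s_7, k_7) = 0x35AAC9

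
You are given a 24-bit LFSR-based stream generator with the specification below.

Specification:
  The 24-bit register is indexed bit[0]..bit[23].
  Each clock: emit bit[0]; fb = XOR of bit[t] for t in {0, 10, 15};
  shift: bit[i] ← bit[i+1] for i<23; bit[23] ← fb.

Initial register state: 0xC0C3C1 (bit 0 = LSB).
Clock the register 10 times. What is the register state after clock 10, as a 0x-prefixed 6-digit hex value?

0x9C3030

reg_0 = 0xC0C3C1
clock 1: out=1, reg = 0x6061E0
clock 2: out=0, reg = 0x3030F0
clock 3: out=0, reg = 0x181878
clock 4: out=0, reg = 0x0C0C3C
clock 5: out=0, reg = 0x86061E
clock 6: out=0, reg = 0xC3030F
clock 7: out=1, reg = 0xE18187
clock 8: out=1, reg = 0x70C0C3
clock 9: out=1, reg = 0x386061
clock 10: out=1, reg = 0x9C3030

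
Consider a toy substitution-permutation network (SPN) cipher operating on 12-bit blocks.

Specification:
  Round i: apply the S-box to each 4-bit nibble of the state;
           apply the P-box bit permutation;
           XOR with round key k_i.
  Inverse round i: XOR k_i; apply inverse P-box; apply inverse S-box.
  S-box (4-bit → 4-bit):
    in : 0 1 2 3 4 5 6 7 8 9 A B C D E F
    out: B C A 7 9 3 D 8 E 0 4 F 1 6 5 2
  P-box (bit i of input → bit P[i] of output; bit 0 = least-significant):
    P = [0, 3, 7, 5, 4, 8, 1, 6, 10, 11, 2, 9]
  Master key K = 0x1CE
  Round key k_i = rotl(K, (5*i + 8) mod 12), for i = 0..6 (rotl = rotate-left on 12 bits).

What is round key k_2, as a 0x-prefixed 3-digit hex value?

K = 0x1CE
k_0 = rotl(K, (5*0+8) mod 12) = rotl(K, 8) = 0xE1C
k_1 = rotl(K, (5*1+8) mod 12) = rotl(K, 1) = 0x39C
k_2 = rotl(K, (5*2+8) mod 12) = rotl(K, 6) = 0x387

0x387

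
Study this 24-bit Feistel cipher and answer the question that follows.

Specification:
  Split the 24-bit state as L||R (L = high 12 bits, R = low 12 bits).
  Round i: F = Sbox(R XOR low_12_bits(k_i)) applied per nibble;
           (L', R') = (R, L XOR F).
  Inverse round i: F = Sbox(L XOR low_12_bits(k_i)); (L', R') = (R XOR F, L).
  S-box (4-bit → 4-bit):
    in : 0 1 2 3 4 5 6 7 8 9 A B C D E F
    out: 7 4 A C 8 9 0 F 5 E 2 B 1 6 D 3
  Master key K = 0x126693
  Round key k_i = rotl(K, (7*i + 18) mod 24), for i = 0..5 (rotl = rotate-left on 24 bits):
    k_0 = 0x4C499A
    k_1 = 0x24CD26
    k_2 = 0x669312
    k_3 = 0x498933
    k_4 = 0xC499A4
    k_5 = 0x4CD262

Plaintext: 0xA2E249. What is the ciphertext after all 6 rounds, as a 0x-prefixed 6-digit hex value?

0x812260

s_0 = plaintext = 0xA2E249
s_1 = Round(s_0, k_0) = 0x249142
s_2 = Round(s_1, k_1) = 0x142341
s_3 = Round(s_2, k_2) = 0x3416DE
s_4 = Round(s_3, k_3) = 0x6DE097
s_5 = Round(s_4, k_4) = 0x097812
s_6 = Round(s_5, k_5) = 0x812260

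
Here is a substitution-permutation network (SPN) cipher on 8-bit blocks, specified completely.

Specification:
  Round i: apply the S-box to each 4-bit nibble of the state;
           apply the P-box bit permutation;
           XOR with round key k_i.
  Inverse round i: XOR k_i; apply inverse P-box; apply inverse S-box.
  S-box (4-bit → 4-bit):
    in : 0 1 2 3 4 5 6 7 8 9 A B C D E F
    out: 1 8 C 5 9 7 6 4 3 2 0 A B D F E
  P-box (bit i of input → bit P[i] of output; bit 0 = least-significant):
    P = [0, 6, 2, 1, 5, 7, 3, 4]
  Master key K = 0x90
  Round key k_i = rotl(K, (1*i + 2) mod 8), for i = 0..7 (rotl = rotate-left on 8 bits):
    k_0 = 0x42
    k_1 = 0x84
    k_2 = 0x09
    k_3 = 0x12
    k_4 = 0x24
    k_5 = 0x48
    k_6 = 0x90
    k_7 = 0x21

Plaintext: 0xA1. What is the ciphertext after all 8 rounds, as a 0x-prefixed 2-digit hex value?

s_0 = plaintext = 0xA1
s_1 = Round(s_0, k_0) = 0x40
s_2 = Round(s_1, k_1) = 0xB5
s_3 = Round(s_2, k_2) = 0xDC
s_4 = Round(s_3, k_3) = 0x69
s_5 = Round(s_4, k_4) = 0xEC
s_6 = Round(s_5, k_5) = 0xB3
s_7 = Round(s_6, k_6) = 0x05
s_8 = Round(s_7, k_7) = 0x44

0x44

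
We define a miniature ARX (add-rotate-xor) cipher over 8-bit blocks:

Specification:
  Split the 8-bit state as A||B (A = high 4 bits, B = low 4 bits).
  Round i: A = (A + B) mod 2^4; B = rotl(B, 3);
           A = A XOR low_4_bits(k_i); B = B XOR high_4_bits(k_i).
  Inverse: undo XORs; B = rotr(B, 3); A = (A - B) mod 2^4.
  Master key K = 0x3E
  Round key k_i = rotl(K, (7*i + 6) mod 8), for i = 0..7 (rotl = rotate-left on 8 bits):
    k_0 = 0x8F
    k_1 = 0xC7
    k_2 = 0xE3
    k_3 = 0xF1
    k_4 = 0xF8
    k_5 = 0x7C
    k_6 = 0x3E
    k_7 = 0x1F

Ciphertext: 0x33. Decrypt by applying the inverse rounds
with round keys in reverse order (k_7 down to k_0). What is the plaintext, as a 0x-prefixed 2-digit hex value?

0x83

s_0 = ciphertext = 0x33
s_1 = InvRound(s_0, k_7) = 0x84
s_2 = InvRound(s_1, k_6) = 0x8E
s_3 = InvRound(s_2, k_5) = 0x13
s_4 = InvRound(s_3, k_4) = 0x09
s_5 = InvRound(s_4, k_3) = 0x5C
s_6 = InvRound(s_5, k_2) = 0x24
s_7 = InvRound(s_6, k_1) = 0x41
s_8 = InvRound(s_7, k_0) = 0x83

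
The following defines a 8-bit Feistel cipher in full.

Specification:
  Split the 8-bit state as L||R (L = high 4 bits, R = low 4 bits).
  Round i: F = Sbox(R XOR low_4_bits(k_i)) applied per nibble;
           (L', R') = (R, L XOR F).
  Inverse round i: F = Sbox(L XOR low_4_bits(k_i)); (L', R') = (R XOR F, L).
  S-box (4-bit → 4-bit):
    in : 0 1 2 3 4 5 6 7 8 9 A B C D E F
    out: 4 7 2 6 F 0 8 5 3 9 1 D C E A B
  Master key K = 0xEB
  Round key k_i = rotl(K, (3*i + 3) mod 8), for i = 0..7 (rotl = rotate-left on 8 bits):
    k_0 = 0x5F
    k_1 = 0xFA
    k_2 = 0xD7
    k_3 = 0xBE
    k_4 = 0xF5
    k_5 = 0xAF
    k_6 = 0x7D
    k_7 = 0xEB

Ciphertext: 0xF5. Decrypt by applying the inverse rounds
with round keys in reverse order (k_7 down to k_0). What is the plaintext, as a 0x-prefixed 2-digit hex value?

s_0 = ciphertext = 0xF5
s_1 = InvRound(s_0, k_7) = 0xAF
s_2 = InvRound(s_1, k_6) = 0xAA
s_3 = InvRound(s_2, k_5) = 0xAA
s_4 = InvRound(s_3, k_4) = 0x1A
s_5 = InvRound(s_4, k_3) = 0x11
s_6 = InvRound(s_5, k_2) = 0x91
s_7 = InvRound(s_6, k_1) = 0x79
s_8 = InvRound(s_7, k_0) = 0xA7

0xA7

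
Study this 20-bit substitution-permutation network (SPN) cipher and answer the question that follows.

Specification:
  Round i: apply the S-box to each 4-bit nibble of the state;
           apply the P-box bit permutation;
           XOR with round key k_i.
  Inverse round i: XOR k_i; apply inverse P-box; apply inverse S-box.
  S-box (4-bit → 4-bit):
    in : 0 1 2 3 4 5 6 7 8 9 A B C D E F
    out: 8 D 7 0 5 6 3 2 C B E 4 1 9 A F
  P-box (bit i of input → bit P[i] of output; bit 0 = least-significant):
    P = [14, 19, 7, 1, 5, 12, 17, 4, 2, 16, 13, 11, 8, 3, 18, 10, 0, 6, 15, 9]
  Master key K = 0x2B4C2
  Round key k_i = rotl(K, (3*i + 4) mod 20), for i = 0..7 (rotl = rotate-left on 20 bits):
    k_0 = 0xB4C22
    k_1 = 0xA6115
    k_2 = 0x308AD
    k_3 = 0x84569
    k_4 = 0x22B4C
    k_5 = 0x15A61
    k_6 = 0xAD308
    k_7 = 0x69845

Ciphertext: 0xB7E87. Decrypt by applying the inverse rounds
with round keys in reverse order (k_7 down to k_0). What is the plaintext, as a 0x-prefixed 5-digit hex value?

0xD1D5C

s_0 = ciphertext = 0xB7E87
s_1 = InvRound(s_0, k_7) = 0xA853F
s_2 = InvRound(s_1, k_6) = 0xD0C9D
s_3 = InvRound(s_2, k_5) = 0xEAC92
s_4 = InvRound(s_3, k_4) = 0xAFC0A
s_5 = InvRound(s_4, k_3) = 0x2C820
s_6 = InvRound(s_5, k_2) = 0x47634
s_7 = InvRound(s_6, k_1) = 0xD1327
s_8 = InvRound(s_7, k_0) = 0xD1D5C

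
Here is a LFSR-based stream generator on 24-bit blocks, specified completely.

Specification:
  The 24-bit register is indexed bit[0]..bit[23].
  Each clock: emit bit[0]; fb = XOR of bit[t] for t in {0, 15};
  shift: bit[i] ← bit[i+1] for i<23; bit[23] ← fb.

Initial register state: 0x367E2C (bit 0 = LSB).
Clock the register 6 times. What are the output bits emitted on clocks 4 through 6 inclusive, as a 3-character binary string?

reg_0 = 0x367E2C
clock 1: out=0, reg = 0x1B3F16
clock 2: out=0, reg = 0x0D9F8B
clock 3: out=1, reg = 0x06CFC5
clock 4: out=1, reg = 0x0367E2
clock 5: out=0, reg = 0x01B3F1
clock 6: out=1, reg = 0x00D9F8

101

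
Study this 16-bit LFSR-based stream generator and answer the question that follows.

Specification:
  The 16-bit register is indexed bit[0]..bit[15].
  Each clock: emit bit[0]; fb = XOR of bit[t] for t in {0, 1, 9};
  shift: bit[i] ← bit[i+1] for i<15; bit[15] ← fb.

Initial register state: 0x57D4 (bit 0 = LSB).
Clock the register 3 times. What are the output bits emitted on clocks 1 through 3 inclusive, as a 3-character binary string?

reg_0 = 0x57D4
clock 1: out=0, reg = 0xABEA
clock 2: out=0, reg = 0x55F5
clock 3: out=1, reg = 0xAAFA

001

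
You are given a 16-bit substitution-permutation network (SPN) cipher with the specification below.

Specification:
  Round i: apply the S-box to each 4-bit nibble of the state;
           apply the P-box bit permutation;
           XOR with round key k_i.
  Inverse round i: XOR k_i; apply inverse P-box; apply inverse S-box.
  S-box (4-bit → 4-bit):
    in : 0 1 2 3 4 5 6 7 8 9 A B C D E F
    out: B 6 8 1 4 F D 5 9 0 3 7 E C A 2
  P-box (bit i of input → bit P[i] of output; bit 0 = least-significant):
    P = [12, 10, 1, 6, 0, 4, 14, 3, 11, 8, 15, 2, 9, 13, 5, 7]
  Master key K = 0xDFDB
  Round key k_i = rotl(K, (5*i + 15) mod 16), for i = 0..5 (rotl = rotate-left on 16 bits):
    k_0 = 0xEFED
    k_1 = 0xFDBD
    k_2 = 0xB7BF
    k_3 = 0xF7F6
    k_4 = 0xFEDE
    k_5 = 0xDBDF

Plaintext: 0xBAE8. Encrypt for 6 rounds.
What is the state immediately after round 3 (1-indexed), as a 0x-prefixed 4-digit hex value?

0xF106

s_0 = plaintext = 0xBAE8
s_1 = Round(s_0, k_0) = 0xD495
s_2 = Round(s_1, k_1) = 0x695F
s_3 = Round(s_2, k_2) = 0xF106
s_4 = Round(s_3, k_3) = 0x46AD
s_5 = Round(s_4, k_4) = 0x76A9
s_6 = Round(s_5, k_5) = 0x51EA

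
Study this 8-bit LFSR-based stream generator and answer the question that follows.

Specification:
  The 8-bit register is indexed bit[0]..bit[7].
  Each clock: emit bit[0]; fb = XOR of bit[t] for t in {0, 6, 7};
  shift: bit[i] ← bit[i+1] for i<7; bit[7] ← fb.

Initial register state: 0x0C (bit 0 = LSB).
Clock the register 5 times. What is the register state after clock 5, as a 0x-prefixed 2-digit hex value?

0xA0

reg_0 = 0x0C
clock 1: out=0, reg = 0x06
clock 2: out=0, reg = 0x03
clock 3: out=1, reg = 0x81
clock 4: out=1, reg = 0x40
clock 5: out=0, reg = 0xA0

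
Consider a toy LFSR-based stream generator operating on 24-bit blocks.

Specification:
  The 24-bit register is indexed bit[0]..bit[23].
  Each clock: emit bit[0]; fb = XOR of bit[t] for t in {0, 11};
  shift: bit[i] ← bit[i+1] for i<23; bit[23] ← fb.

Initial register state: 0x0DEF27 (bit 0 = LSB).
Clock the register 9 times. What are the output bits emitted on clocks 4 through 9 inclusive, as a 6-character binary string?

001001

reg_0 = 0x0DEF27
clock 1: out=1, reg = 0x06F793
clock 2: out=1, reg = 0x837BC9
clock 3: out=1, reg = 0x41BDE4
clock 4: out=0, reg = 0xA0DEF2
clock 5: out=0, reg = 0xD06F79
clock 6: out=1, reg = 0x6837BC
clock 7: out=0, reg = 0x341BDE
clock 8: out=0, reg = 0x9A0DEF
clock 9: out=1, reg = 0x4D06F7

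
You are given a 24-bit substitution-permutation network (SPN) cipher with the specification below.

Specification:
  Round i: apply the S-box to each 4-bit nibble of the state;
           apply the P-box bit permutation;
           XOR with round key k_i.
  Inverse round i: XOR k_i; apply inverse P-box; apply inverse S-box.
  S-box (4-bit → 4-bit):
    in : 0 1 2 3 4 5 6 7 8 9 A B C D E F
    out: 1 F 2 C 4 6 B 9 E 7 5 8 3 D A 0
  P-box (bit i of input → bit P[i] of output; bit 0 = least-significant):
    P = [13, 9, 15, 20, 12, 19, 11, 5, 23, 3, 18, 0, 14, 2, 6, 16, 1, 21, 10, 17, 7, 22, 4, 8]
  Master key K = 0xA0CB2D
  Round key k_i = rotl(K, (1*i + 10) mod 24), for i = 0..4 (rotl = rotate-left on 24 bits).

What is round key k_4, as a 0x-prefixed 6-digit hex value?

K = 0xA0CB2D
k_0 = rotl(K, (1*0+10) mod 24) = rotl(K, 10) = 0x2CB683
k_1 = rotl(K, (1*1+10) mod 24) = rotl(K, 11) = 0x596D06
k_2 = rotl(K, (1*2+10) mod 24) = rotl(K, 12) = 0xB2DA0C
k_3 = rotl(K, (1*3+10) mod 24) = rotl(K, 13) = 0x65B419
k_4 = rotl(K, (1*4+10) mod 24) = rotl(K, 14) = 0xCB6832

0xCB6832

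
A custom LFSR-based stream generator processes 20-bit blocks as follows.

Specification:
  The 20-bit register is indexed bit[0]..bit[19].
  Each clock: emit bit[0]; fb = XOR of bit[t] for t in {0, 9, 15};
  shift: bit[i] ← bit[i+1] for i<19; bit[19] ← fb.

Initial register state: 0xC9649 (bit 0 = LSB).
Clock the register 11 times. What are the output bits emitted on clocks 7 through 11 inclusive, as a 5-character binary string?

10011

reg_0 = 0xC9649
clock 1: out=1, reg = 0xE4B24
clock 2: out=0, reg = 0xF2592
clock 3: out=0, reg = 0x792C9
clock 4: out=1, reg = 0xBC964
clock 5: out=0, reg = 0xDE4B2
clock 6: out=0, reg = 0xEF259
clock 7: out=1, reg = 0xF792C
clock 8: out=0, reg = 0x7BC96
clock 9: out=0, reg = 0xBDE4B
clock 10: out=1, reg = 0xDEF25
clock 11: out=1, reg = 0xEF792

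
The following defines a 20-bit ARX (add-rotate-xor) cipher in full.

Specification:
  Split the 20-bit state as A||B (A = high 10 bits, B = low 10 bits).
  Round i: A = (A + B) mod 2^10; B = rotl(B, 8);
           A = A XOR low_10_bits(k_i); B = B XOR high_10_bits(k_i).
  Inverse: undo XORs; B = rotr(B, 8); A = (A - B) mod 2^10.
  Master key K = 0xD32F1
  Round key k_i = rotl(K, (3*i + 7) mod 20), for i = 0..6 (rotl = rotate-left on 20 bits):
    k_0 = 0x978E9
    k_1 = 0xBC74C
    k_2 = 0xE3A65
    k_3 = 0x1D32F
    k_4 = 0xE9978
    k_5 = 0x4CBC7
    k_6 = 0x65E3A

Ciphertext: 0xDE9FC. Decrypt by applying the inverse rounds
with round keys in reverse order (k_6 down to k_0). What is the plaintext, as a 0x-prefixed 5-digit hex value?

s_0 = ciphertext = 0xDE9FC
s_1 = InvRound(s_0, k_6) = 0xE51AC
s_2 = InvRound(s_1, k_5) = 0x76E78
s_3 = InvRound(s_2, k_4) = 0x4AB79
s_4 = InvRound(s_3, k_3) = 0x73837
s_5 = InvRound(s_4, k_2) = 0x312E7
s_6 = InvRound(s_5, k_1) = 0xCC058
s_7 = InvRound(s_6, k_0) = 0xEFC1A

0xEFC1A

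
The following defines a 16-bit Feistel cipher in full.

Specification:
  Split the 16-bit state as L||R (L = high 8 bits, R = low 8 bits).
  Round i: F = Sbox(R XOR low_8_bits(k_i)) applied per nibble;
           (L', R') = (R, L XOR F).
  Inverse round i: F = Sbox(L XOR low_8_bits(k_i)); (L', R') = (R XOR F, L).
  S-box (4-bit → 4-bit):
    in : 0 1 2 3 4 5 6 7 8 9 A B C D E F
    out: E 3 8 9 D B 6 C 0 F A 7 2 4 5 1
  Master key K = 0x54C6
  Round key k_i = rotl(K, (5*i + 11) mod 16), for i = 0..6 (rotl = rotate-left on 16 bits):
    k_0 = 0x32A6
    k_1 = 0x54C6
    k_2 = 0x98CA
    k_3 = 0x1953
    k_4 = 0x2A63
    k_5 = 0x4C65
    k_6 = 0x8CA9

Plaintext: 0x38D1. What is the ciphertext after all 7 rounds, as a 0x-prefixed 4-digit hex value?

s_0 = plaintext = 0x38D1
s_1 = Round(s_0, k_0) = 0xD1F4
s_2 = Round(s_1, k_1) = 0xF449
s_3 = Round(s_2, k_2) = 0x49FD
s_4 = Round(s_3, k_3) = 0xFDEC
s_5 = Round(s_4, k_4) = 0xECFC
s_6 = Round(s_5, k_5) = 0xFC13
s_7 = Round(s_6, k_6) = 0x1386

0x1386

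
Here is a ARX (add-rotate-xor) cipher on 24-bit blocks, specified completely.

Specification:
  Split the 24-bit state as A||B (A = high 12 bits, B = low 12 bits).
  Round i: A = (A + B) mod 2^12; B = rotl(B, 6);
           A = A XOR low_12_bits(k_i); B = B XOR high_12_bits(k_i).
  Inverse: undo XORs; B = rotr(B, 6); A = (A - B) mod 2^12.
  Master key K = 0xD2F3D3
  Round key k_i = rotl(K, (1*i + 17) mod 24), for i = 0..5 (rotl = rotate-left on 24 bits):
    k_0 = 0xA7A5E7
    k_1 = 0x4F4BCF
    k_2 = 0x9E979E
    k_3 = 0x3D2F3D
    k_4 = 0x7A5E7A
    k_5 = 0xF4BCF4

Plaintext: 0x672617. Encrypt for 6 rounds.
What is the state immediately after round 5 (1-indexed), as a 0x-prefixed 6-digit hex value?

s_0 = plaintext = 0x672617
s_1 = Round(s_0, k_0) = 0x96EFA2
s_2 = Round(s_1, k_1) = 0x2DFC4A
s_3 = Round(s_2, k_2) = 0x8B7B58
s_4 = Round(s_3, k_3) = 0xB325FF
s_5 = Round(s_4, k_4) = 0xF4B872
s_6 = Round(s_5, k_5) = 0xB493EA

0xF4B872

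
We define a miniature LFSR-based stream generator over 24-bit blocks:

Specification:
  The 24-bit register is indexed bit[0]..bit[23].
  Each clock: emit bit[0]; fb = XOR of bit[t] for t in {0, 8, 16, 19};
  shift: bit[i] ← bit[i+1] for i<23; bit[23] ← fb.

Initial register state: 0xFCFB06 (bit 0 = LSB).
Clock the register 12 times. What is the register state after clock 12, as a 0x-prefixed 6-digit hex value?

0x2DEFCF

reg_0 = 0xFCFB06
clock 1: out=0, reg = 0x7E7D83
clock 2: out=1, reg = 0xBF3EC1
clock 3: out=1, reg = 0xDF9F60
clock 4: out=0, reg = 0xEFCFB0
clock 5: out=0, reg = 0xF7E7D8
clock 6: out=0, reg = 0x7BF3EC
clock 7: out=0, reg = 0xBDF9F6
clock 8: out=0, reg = 0xDEFCFB
clock 9: out=1, reg = 0x6F7E7D
clock 10: out=1, reg = 0xB7BF3E
clock 11: out=0, reg = 0x5BDF9F
clock 12: out=1, reg = 0x2DEFCF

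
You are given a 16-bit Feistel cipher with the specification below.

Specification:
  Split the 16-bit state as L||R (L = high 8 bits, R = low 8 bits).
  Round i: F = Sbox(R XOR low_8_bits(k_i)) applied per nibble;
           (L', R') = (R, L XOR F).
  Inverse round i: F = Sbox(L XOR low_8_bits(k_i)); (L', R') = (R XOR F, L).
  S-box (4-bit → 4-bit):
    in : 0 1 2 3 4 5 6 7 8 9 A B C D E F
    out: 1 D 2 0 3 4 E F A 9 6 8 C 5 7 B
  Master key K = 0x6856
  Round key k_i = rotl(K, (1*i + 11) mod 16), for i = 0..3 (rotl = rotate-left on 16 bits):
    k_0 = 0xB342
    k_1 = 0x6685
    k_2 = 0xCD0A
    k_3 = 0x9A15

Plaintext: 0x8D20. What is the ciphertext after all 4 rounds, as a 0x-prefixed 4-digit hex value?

0x2358

s_0 = plaintext = 0x8D20
s_1 = Round(s_0, k_0) = 0x206F
s_2 = Round(s_1, k_1) = 0x6F56
s_3 = Round(s_2, k_2) = 0x5623
s_4 = Round(s_3, k_3) = 0x2358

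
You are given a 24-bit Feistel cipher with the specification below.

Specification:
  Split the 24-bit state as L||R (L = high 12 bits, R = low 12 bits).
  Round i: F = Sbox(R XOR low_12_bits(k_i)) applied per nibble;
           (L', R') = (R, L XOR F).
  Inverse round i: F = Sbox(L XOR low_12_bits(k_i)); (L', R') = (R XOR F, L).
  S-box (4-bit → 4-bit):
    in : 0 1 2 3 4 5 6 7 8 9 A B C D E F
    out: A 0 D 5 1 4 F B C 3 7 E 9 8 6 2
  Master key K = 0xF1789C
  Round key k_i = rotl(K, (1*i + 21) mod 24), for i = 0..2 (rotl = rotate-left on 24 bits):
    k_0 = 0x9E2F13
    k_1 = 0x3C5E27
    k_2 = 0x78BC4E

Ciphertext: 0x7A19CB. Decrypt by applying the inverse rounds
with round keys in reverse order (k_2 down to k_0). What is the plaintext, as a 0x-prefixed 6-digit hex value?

s_0 = ciphertext = 0x7A19CB
s_1 = InvRound(s_0, k_2) = 0x7A97A1
s_2 = InvRound(s_1, k_1) = 0x4677A9
s_3 = InvRound(s_2, k_0) = 0x918467

0x918467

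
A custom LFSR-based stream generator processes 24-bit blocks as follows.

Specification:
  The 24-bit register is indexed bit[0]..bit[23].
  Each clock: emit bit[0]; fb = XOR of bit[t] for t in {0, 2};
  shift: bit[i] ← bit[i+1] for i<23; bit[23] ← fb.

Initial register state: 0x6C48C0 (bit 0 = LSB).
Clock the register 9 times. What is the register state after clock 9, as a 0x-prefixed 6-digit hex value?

reg_0 = 0x6C48C0
clock 1: out=0, reg = 0x362460
clock 2: out=0, reg = 0x1B1230
clock 3: out=0, reg = 0x0D8918
clock 4: out=0, reg = 0x06C48C
clock 5: out=0, reg = 0x836246
clock 6: out=0, reg = 0xC1B123
clock 7: out=1, reg = 0xE0D891
clock 8: out=1, reg = 0xF06C48
clock 9: out=0, reg = 0x783624

0x783624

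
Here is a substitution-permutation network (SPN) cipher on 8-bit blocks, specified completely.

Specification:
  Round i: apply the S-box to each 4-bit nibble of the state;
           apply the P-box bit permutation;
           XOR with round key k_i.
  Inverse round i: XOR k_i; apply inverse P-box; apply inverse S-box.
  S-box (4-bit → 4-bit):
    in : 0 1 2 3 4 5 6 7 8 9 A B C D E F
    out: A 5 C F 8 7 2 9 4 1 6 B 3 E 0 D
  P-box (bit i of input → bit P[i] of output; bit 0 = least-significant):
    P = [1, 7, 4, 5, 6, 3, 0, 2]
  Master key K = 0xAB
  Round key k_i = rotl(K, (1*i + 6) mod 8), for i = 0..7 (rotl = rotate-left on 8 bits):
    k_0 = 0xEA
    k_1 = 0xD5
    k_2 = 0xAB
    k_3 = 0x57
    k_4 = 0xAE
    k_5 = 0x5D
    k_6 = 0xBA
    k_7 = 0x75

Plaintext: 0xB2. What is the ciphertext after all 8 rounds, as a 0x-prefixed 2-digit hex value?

s_0 = plaintext = 0xB2
s_1 = Round(s_0, k_0) = 0x96
s_2 = Round(s_1, k_1) = 0x15
s_3 = Round(s_2, k_2) = 0x78
s_4 = Round(s_3, k_3) = 0x03
s_5 = Round(s_4, k_4) = 0x10
s_6 = Round(s_5, k_5) = 0xBC
s_7 = Round(s_6, k_6) = 0x74
s_8 = Round(s_7, k_7) = 0x11

0x11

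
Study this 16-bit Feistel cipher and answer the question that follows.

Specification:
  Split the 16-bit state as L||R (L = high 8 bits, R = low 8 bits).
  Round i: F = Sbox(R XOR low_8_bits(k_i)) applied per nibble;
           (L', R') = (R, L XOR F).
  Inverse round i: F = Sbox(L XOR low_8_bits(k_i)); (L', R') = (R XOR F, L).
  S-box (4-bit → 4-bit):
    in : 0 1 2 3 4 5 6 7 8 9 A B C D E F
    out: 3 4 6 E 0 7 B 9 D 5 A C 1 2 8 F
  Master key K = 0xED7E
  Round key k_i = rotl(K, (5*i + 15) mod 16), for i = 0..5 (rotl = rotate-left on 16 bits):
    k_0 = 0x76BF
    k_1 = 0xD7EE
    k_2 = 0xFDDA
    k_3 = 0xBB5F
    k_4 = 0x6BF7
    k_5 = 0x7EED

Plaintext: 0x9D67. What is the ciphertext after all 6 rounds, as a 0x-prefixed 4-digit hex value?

s_0 = plaintext = 0x9D67
s_1 = Round(s_0, k_0) = 0x67B0
s_2 = Round(s_1, k_1) = 0xB01F
s_3 = Round(s_2, k_2) = 0x1FA7
s_4 = Round(s_3, k_3) = 0xA7E2
s_5 = Round(s_4, k_4) = 0xE2E0
s_6 = Round(s_5, k_5) = 0xE0D0

0xE0D0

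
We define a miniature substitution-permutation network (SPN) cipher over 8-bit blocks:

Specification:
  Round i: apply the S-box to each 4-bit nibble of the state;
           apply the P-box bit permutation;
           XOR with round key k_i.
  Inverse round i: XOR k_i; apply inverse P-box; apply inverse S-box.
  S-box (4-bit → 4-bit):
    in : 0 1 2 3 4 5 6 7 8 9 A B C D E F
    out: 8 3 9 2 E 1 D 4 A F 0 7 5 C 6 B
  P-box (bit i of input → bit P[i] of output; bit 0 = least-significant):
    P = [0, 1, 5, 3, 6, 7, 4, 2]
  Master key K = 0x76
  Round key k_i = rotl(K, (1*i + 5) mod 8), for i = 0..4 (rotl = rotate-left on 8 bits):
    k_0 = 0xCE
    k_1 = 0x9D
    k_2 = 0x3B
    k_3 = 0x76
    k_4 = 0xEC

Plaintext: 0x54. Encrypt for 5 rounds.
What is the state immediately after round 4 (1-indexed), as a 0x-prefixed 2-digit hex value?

0x05

s_0 = plaintext = 0x54
s_1 = Round(s_0, k_0) = 0xA4
s_2 = Round(s_1, k_1) = 0xB7
s_3 = Round(s_2, k_2) = 0xCB
s_4 = Round(s_3, k_3) = 0x05
s_5 = Round(s_4, k_4) = 0xE9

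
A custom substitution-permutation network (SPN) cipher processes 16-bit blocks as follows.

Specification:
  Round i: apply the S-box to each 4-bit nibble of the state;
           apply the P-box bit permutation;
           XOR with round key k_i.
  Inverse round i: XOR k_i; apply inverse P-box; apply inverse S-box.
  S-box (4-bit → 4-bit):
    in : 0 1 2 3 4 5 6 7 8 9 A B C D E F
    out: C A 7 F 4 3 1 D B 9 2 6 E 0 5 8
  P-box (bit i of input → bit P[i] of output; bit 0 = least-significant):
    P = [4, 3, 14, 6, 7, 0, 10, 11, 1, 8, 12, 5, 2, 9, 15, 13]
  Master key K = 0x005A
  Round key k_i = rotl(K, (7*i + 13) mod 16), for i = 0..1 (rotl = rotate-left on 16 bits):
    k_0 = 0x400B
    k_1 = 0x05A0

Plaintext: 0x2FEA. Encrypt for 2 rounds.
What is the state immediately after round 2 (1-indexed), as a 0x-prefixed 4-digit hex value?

s_0 = plaintext = 0x2FEA
s_1 = Round(s_0, k_0) = 0xC6A7
s_2 = Round(s_1, k_1) = 0xE7F3

0xE7F3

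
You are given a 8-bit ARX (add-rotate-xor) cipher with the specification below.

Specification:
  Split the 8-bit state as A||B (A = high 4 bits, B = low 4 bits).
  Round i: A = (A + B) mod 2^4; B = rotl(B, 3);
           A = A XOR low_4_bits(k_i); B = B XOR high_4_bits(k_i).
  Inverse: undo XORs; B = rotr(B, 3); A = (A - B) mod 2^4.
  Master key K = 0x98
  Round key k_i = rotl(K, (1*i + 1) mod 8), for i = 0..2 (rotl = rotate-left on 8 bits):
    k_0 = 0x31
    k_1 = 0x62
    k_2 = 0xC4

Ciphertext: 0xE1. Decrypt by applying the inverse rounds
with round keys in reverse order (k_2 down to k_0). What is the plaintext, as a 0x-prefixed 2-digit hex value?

0x21

s_0 = ciphertext = 0xE1
s_1 = InvRound(s_0, k_2) = 0xFB
s_2 = InvRound(s_1, k_1) = 0x2B
s_3 = InvRound(s_2, k_0) = 0x21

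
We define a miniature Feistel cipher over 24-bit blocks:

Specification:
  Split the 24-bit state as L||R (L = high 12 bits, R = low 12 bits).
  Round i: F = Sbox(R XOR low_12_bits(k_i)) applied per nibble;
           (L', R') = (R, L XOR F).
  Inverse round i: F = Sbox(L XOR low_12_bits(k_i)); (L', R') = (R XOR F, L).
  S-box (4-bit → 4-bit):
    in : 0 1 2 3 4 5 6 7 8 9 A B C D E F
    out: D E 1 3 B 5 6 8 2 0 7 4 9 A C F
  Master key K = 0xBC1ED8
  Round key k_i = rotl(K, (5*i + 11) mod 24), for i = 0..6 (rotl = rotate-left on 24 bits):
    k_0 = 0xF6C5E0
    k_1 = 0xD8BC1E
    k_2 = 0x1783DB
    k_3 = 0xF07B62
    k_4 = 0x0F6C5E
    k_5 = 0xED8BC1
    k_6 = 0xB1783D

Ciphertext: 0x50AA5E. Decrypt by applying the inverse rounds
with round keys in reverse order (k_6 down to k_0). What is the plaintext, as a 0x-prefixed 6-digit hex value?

0x66C039

s_0 = ciphertext = 0x50AA5E
s_1 = InvRound(s_0, k_6) = 0x06650A
s_2 = InvRound(s_1, k_5) = 0x172066
s_3 = InvRound(s_2, k_4) = 0xA7F172
s_4 = InvRound(s_3, k_3) = 0xF98A7F
s_5 = InvRound(s_4, k_2) = 0x3CCF98
s_6 = InvRound(s_5, k_1) = 0x0393CC
s_7 = InvRound(s_6, k_0) = 0x66C039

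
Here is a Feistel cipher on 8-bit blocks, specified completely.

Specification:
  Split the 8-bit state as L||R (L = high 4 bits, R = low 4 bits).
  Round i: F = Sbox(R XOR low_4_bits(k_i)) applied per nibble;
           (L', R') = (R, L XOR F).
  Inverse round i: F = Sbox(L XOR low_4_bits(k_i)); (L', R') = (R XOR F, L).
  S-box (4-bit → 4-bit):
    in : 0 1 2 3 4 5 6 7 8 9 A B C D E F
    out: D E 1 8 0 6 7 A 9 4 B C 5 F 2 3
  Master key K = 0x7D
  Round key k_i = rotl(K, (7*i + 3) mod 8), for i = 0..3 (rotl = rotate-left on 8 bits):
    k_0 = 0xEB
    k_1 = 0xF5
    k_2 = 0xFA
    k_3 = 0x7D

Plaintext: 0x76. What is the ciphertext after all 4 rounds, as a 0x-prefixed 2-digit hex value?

0x06

s_0 = plaintext = 0x76
s_1 = Round(s_0, k_0) = 0x68
s_2 = Round(s_1, k_1) = 0x89
s_3 = Round(s_2, k_2) = 0x90
s_4 = Round(s_3, k_3) = 0x06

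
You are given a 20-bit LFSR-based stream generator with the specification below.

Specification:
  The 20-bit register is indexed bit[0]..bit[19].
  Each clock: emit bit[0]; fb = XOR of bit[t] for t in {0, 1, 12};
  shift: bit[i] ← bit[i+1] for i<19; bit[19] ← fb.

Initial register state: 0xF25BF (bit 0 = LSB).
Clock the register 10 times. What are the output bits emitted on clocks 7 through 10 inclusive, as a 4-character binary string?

0110

reg_0 = 0xF25BF
clock 1: out=1, reg = 0x792DF
clock 2: out=1, reg = 0xBC96F
clock 3: out=1, reg = 0x5E4B7
clock 4: out=1, reg = 0x2F25B
clock 5: out=1, reg = 0x9792D
clock 6: out=1, reg = 0x4BC96
clock 7: out=0, reg = 0x25E4B
clock 8: out=1, reg = 0x92F25
clock 9: out=1, reg = 0xC9792
clock 10: out=0, reg = 0x64BC9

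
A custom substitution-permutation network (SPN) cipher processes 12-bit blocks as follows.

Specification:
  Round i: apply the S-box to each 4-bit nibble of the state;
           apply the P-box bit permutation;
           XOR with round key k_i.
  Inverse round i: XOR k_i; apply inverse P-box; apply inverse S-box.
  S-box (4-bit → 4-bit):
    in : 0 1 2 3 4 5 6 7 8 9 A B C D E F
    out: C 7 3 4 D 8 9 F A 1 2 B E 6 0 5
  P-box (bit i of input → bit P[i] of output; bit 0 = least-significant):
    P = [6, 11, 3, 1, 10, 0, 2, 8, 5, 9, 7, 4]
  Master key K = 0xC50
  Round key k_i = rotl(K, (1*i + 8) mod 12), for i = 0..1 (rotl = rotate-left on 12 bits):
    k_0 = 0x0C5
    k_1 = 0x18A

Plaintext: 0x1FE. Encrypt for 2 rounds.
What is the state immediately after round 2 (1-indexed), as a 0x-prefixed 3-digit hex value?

0xCF2

s_0 = plaintext = 0x1FE
s_1 = Round(s_0, k_0) = 0x661
s_2 = Round(s_1, k_1) = 0xCF2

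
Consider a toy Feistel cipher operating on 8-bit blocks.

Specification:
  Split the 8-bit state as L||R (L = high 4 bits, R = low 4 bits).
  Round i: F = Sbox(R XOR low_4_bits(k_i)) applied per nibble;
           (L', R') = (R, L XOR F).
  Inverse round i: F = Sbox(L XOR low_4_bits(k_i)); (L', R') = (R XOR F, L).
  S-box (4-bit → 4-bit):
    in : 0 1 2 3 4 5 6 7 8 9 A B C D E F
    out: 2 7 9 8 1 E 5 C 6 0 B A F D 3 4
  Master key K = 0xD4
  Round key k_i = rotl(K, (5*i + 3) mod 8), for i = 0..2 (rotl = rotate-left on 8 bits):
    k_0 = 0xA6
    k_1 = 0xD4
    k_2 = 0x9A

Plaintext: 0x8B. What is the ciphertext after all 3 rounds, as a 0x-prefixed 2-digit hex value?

s_0 = plaintext = 0x8B
s_1 = Round(s_0, k_0) = 0xB5
s_2 = Round(s_1, k_1) = 0x5C
s_3 = Round(s_2, k_2) = 0xC0

0xC0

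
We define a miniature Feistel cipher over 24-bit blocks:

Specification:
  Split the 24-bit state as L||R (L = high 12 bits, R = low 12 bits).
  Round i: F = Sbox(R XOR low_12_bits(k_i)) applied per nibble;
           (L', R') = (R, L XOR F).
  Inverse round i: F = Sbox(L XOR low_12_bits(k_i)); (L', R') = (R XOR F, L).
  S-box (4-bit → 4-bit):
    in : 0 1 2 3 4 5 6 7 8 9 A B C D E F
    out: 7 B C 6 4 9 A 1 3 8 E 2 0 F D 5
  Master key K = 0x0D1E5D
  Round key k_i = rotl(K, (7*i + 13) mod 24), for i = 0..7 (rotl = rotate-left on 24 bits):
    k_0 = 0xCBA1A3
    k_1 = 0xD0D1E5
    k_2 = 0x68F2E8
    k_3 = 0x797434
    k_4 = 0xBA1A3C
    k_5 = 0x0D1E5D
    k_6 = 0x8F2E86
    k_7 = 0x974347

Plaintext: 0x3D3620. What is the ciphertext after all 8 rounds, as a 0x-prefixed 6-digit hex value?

0xE5F5E3

s_0 = plaintext = 0x3D3620
s_1 = Round(s_0, k_0) = 0x6202E5
s_2 = Round(s_1, k_1) = 0x2E5057
s_3 = Round(s_2, k_2) = 0x057EC0
s_4 = Round(s_3, k_3) = 0xEC0E03
s_5 = Round(s_4, k_4) = 0xE03AA5
s_6 = Round(s_5, k_5) = 0xAA5A50
s_7 = Round(s_6, k_6) = 0xA50E5F
s_8 = Round(s_7, k_7) = 0xE5F5E3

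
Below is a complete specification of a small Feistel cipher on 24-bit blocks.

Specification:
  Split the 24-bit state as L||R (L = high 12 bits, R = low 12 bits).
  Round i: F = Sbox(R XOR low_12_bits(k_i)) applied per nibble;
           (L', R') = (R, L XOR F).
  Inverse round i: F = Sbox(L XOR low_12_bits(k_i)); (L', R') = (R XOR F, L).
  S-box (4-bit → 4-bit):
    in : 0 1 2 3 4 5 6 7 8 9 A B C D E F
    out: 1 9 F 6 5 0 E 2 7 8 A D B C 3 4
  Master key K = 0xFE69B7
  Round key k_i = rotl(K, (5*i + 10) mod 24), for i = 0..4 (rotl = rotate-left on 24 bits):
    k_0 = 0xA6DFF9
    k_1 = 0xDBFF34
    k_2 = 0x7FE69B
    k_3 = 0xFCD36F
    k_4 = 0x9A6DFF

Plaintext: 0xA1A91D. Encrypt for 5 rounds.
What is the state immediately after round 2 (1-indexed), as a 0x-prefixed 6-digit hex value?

0x42F480

s_0 = plaintext = 0xA1A91D
s_1 = Round(s_0, k_0) = 0x91D42F
s_2 = Round(s_1, k_1) = 0x42F480
s_3 = Round(s_2, k_2) = 0x480BB2
s_4 = Round(s_3, k_3) = 0xBB234C
s_5 = Round(s_4, k_4) = 0x34C864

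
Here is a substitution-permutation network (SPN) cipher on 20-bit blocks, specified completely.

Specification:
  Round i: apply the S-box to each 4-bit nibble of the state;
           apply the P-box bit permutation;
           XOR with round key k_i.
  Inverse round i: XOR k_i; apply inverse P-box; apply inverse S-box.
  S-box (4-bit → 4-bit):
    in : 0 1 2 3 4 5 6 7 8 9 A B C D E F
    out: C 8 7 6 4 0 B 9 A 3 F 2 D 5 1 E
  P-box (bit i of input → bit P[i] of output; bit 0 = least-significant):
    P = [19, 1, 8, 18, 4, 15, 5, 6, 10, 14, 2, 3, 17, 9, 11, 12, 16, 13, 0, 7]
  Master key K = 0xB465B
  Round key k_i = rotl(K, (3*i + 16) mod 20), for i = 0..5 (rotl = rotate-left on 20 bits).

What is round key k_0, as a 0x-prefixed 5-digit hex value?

0xBB465

K = 0xB465B
k_0 = rotl(K, (3*0+16) mod 20) = rotl(K, 16) = 0xBB465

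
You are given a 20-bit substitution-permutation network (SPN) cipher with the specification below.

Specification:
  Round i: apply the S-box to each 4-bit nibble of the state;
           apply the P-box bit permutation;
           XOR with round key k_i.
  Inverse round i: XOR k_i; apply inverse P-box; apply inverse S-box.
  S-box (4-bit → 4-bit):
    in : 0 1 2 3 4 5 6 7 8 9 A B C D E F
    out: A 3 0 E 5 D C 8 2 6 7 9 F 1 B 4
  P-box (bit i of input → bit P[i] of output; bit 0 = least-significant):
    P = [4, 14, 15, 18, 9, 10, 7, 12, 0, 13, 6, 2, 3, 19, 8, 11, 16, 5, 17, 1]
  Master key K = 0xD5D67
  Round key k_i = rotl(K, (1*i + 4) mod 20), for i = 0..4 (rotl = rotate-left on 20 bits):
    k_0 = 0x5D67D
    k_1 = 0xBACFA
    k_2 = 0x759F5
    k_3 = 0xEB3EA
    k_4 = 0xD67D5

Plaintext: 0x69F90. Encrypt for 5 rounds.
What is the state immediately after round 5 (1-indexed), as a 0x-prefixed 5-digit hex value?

0xD7F8A

s_0 = plaintext = 0x69F90
s_1 = Round(s_0, k_0) = 0xB93BF
s_2 = Round(s_1, k_1) = 0x21FBC
s_3 = Round(s_2, k_2) = 0xB8BAD
s_4 = Round(s_3, k_3) = 0x7B57D
s_5 = Round(s_4, k_4) = 0xD7F8A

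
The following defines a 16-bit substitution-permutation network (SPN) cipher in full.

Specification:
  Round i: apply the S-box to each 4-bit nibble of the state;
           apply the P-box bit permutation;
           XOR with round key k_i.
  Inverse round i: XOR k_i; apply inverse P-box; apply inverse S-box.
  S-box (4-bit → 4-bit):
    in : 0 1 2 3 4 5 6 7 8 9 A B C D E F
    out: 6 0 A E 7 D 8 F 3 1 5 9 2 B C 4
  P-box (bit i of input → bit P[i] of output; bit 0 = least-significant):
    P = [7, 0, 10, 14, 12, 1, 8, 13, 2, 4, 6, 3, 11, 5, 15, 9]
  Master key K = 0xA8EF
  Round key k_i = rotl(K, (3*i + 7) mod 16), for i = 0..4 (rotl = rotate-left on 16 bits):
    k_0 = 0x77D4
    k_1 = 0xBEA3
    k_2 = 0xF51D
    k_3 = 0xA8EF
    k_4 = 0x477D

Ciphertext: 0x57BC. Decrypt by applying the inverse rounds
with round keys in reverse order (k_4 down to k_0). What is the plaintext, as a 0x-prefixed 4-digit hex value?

s_0 = ciphertext = 0x57BC
s_1 = InvRound(s_0, k_4) = 0x1F98
s_2 = InvRound(s_1, k_3) = 0x3470
s_3 = InvRound(s_2, k_2) = 0x05F2
s_4 = InvRound(s_3, k_1) = 0x505C
s_5 = InvRound(s_4, k_0) = 0x66EA

0x66EA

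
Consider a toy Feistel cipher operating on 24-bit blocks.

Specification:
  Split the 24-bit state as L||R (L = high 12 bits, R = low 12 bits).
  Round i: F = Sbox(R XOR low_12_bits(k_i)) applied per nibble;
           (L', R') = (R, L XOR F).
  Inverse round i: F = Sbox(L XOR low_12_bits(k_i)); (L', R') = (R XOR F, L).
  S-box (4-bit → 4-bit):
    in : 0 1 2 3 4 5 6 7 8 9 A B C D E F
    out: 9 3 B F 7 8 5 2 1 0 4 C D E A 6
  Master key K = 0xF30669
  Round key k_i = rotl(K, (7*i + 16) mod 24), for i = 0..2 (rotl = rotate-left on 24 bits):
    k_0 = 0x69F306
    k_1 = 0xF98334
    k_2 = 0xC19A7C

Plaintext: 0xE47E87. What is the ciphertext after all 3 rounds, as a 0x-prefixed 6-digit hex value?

s_0 = plaintext = 0xE47E87
s_1 = Round(s_0, k_0) = 0xE87054
s_2 = Round(s_1, k_1) = 0x0541DE
s_3 = Round(s_2, k_2) = 0x1DEC1F

0x1DEC1F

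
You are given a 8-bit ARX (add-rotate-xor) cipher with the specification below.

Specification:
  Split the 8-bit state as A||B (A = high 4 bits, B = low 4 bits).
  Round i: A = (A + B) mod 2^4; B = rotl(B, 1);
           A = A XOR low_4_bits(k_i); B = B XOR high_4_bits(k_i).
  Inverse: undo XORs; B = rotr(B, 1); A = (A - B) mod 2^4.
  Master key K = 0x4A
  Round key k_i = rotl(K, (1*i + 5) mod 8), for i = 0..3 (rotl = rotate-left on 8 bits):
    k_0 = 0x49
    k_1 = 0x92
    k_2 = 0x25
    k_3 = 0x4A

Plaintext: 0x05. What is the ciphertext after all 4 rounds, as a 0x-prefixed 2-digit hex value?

s_0 = plaintext = 0x05
s_1 = Round(s_0, k_0) = 0xCE
s_2 = Round(s_1, k_1) = 0x84
s_3 = Round(s_2, k_2) = 0x9A
s_4 = Round(s_3, k_3) = 0x91

0x91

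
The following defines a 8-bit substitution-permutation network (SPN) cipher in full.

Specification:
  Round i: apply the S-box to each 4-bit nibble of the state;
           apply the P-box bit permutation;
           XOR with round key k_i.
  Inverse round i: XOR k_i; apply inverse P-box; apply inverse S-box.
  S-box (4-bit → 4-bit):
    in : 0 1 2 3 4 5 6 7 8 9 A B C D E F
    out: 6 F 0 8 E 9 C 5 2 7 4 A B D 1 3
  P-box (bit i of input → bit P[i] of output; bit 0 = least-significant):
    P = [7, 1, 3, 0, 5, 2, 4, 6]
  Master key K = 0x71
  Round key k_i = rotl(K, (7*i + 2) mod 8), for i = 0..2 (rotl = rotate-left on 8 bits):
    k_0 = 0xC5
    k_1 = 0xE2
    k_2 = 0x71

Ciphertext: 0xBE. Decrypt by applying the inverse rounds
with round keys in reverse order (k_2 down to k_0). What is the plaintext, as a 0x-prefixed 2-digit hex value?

0xF9

s_0 = ciphertext = 0xBE
s_1 = InvRound(s_0, k_2) = 0xB1
s_2 = InvRound(s_1, k_1) = 0x6B
s_3 = InvRound(s_2, k_0) = 0xF9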